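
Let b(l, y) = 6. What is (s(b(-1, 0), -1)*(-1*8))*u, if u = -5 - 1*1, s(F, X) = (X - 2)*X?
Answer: 144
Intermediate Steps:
s(F, X) = X*(-2 + X) (s(F, X) = (-2 + X)*X = X*(-2 + X))
u = -6 (u = -5 - 1 = -6)
(s(b(-1, 0), -1)*(-1*8))*u = ((-(-2 - 1))*(-1*8))*(-6) = (-1*(-3)*(-8))*(-6) = (3*(-8))*(-6) = -24*(-6) = 144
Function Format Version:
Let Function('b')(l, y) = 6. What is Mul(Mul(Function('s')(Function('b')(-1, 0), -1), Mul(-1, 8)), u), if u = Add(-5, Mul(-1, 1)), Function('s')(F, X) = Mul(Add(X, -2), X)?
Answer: 144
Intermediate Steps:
Function('s')(F, X) = Mul(X, Add(-2, X)) (Function('s')(F, X) = Mul(Add(-2, X), X) = Mul(X, Add(-2, X)))
u = -6 (u = Add(-5, -1) = -6)
Mul(Mul(Function('s')(Function('b')(-1, 0), -1), Mul(-1, 8)), u) = Mul(Mul(Mul(-1, Add(-2, -1)), Mul(-1, 8)), -6) = Mul(Mul(Mul(-1, -3), -8), -6) = Mul(Mul(3, -8), -6) = Mul(-24, -6) = 144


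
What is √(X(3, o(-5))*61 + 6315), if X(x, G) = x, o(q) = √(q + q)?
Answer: 57*√2 ≈ 80.610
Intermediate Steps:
o(q) = √2*√q (o(q) = √(2*q) = √2*√q)
√(X(3, o(-5))*61 + 6315) = √(3*61 + 6315) = √(183 + 6315) = √6498 = 57*√2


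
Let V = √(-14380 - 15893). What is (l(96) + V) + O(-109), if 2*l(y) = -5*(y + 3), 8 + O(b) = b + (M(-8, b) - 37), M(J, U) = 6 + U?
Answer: -1009/2 + I*√30273 ≈ -504.5 + 173.99*I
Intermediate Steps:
V = I*√30273 (V = √(-30273) = I*√30273 ≈ 173.99*I)
O(b) = -39 + 2*b (O(b) = -8 + (b + ((6 + b) - 37)) = -8 + (b + (-31 + b)) = -8 + (-31 + 2*b) = -39 + 2*b)
l(y) = -15/2 - 5*y/2 (l(y) = (-5*(y + 3))/2 = (-5*(3 + y))/2 = (-15 - 5*y)/2 = -15/2 - 5*y/2)
(l(96) + V) + O(-109) = ((-15/2 - 5/2*96) + I*√30273) + (-39 + 2*(-109)) = ((-15/2 - 240) + I*√30273) + (-39 - 218) = (-495/2 + I*√30273) - 257 = -1009/2 + I*√30273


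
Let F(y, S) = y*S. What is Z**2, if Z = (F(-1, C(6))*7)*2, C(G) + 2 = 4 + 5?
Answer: 9604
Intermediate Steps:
C(G) = 7 (C(G) = -2 + (4 + 5) = -2 + 9 = 7)
F(y, S) = S*y
Z = -98 (Z = ((7*(-1))*7)*2 = -7*7*2 = -49*2 = -98)
Z**2 = (-98)**2 = 9604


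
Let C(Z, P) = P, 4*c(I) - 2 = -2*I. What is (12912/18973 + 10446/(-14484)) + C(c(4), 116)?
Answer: 5311032927/45800822 ≈ 115.96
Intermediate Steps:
c(I) = ½ - I/2 (c(I) = ½ + (-2*I)/4 = ½ - I/2)
(12912/18973 + 10446/(-14484)) + C(c(4), 116) = (12912/18973 + 10446/(-14484)) + 116 = (12912*(1/18973) + 10446*(-1/14484)) + 116 = (12912/18973 - 1741/2414) + 116 = -1862425/45800822 + 116 = 5311032927/45800822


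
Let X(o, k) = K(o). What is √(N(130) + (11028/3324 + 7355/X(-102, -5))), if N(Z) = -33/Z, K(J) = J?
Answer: I*√58217365163490/918255 ≈ 8.3093*I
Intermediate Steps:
X(o, k) = o
√(N(130) + (11028/3324 + 7355/X(-102, -5))) = √(-33/130 + (11028/3324 + 7355/(-102))) = √(-33*1/130 + (11028*(1/3324) + 7355*(-1/102))) = √(-33/130 + (919/277 - 7355/102)) = √(-33/130 - 1943597/28254) = √(-63399998/918255) = I*√58217365163490/918255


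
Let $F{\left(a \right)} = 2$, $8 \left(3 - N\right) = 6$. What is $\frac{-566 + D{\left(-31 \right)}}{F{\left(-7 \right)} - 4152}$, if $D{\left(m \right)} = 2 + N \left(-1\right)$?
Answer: $\frac{453}{3320} \approx 0.13645$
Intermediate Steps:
$N = \frac{9}{4}$ ($N = 3 - \frac{3}{4} = \frac{9}{4} \approx 2.25$)
$D{\left(m \right)} = - \frac{1}{4}$ ($D{\left(m \right)} = 2 + \frac{9}{4} \left(-1\right) = 2 - \frac{9}{4} = - \frac{1}{4}$)
$\frac{-566 + D{\left(-31 \right)}}{F{\left(-7 \right)} - 4152} = \frac{-566 - \frac{1}{4}}{2 - 4152} = - \frac{2265}{4 \left(-4150\right)} = \left(- \frac{2265}{4}\right) \left(- \frac{1}{4150}\right) = \frac{453}{3320}$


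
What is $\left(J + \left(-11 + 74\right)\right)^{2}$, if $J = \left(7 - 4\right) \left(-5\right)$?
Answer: $2304$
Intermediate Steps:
$J = -15$ ($J = 3 \left(-5\right) = -15$)
$\left(J + \left(-11 + 74\right)\right)^{2} = \left(-15 + \left(-11 + 74\right)\right)^{2} = \left(-15 + 63\right)^{2} = 48^{2} = 2304$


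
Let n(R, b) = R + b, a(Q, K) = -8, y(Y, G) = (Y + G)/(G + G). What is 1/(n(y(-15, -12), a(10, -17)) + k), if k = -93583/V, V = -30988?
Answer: -61976/238919 ≈ -0.25940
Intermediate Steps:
y(Y, G) = (G + Y)/(2*G) (y(Y, G) = (G + Y)/((2*G)) = (G + Y)*(1/(2*G)) = (G + Y)/(2*G))
k = 93583/30988 (k = -93583/(-30988) = -93583*(-1/30988) = 93583/30988 ≈ 3.0200)
1/(n(y(-15, -12), a(10, -17)) + k) = 1/(((½)*(-12 - 15)/(-12) - 8) + 93583/30988) = 1/(((½)*(-1/12)*(-27) - 8) + 93583/30988) = 1/((9/8 - 8) + 93583/30988) = 1/(-55/8 + 93583/30988) = 1/(-238919/61976) = -61976/238919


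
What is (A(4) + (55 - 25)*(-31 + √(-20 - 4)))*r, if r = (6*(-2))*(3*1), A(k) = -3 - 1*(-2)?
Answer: 33516 - 2160*I*√6 ≈ 33516.0 - 5290.9*I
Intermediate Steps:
A(k) = -1 (A(k) = -3 + 2 = -1)
r = -36 (r = -12*3 = -36)
(A(4) + (55 - 25)*(-31 + √(-20 - 4)))*r = (-1 + (55 - 25)*(-31 + √(-20 - 4)))*(-36) = (-1 + 30*(-31 + √(-24)))*(-36) = (-1 + 30*(-31 + 2*I*√6))*(-36) = (-1 + (-930 + 60*I*√6))*(-36) = (-931 + 60*I*√6)*(-36) = 33516 - 2160*I*√6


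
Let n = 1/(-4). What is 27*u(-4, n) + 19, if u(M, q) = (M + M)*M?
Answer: 883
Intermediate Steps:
n = -¼ ≈ -0.25000
u(M, q) = 2*M² (u(M, q) = (2*M)*M = 2*M²)
27*u(-4, n) + 19 = 27*(2*(-4)²) + 19 = 27*(2*16) + 19 = 27*32 + 19 = 864 + 19 = 883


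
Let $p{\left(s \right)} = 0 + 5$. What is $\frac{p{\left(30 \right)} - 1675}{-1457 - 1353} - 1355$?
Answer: $- \frac{380588}{281} \approx -1354.4$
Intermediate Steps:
$p{\left(s \right)} = 5$
$\frac{p{\left(30 \right)} - 1675}{-1457 - 1353} - 1355 = \frac{5 - 1675}{-1457 - 1353} - 1355 = - \frac{1670}{-2810} - 1355 = \left(-1670\right) \left(- \frac{1}{2810}\right) - 1355 = \frac{167}{281} - 1355 = - \frac{380588}{281}$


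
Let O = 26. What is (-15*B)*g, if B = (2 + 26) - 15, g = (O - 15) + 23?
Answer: -6630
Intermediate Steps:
g = 34 (g = (26 - 15) + 23 = 11 + 23 = 34)
B = 13 (B = 28 - 15 = 13)
(-15*B)*g = -15*13*34 = -195*34 = -6630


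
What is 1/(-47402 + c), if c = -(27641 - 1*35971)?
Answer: -1/39072 ≈ -2.5594e-5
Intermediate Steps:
c = 8330 (c = -(27641 - 35971) = -1*(-8330) = 8330)
1/(-47402 + c) = 1/(-47402 + 8330) = 1/(-39072) = -1/39072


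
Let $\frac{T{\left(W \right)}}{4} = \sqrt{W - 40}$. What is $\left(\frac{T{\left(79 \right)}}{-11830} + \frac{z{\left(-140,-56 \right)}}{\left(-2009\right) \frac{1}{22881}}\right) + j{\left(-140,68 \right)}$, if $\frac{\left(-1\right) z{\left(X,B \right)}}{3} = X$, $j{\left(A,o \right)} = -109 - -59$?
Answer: $- \frac{1387210}{287} - \frac{2 \sqrt{39}}{5915} \approx -4833.5$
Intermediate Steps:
$j{\left(A,o \right)} = -50$ ($j{\left(A,o \right)} = -109 + 59 = -50$)
$z{\left(X,B \right)} = - 3 X$
$T{\left(W \right)} = 4 \sqrt{-40 + W}$ ($T{\left(W \right)} = 4 \sqrt{W - 40} = 4 \sqrt{-40 + W}$)
$\left(\frac{T{\left(79 \right)}}{-11830} + \frac{z{\left(-140,-56 \right)}}{\left(-2009\right) \frac{1}{22881}}\right) + j{\left(-140,68 \right)} = \left(\frac{4 \sqrt{-40 + 79}}{-11830} + \frac{\left(-3\right) \left(-140\right)}{\left(-2009\right) \frac{1}{22881}}\right) - 50 = \left(4 \sqrt{39} \left(- \frac{1}{11830}\right) + \frac{420}{\left(-2009\right) \frac{1}{22881}}\right) - 50 = \left(- \frac{2 \sqrt{39}}{5915} + \frac{420}{- \frac{2009}{22881}}\right) - 50 = \left(- \frac{2 \sqrt{39}}{5915} + 420 \left(- \frac{22881}{2009}\right)\right) - 50 = \left(- \frac{2 \sqrt{39}}{5915} - \frac{1372860}{287}\right) - 50 = \left(- \frac{1372860}{287} - \frac{2 \sqrt{39}}{5915}\right) - 50 = - \frac{1387210}{287} - \frac{2 \sqrt{39}}{5915}$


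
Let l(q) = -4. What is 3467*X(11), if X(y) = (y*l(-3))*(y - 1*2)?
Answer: -1372932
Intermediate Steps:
X(y) = -4*y*(-2 + y) (X(y) = (y*(-4))*(y - 1*2) = (-4*y)*(y - 2) = (-4*y)*(-2 + y) = -4*y*(-2 + y))
3467*X(11) = 3467*(4*11*(2 - 1*11)) = 3467*(4*11*(2 - 11)) = 3467*(4*11*(-9)) = 3467*(-396) = -1372932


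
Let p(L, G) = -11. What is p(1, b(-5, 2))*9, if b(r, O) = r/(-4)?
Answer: -99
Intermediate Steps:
b(r, O) = -r/4 (b(r, O) = r*(-¼) = -r/4)
p(1, b(-5, 2))*9 = -11*9 = -99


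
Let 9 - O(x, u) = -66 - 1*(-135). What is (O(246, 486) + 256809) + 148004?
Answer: 404753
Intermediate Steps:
O(x, u) = -60 (O(x, u) = 9 - (-66 - 1*(-135)) = 9 - (-66 + 135) = 9 - 1*69 = 9 - 69 = -60)
(O(246, 486) + 256809) + 148004 = (-60 + 256809) + 148004 = 256749 + 148004 = 404753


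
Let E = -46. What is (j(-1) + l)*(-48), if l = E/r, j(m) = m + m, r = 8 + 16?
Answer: 188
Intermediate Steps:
r = 24
j(m) = 2*m
l = -23/12 (l = -46/24 = -46*1/24 = -23/12 ≈ -1.9167)
(j(-1) + l)*(-48) = (2*(-1) - 23/12)*(-48) = (-2 - 23/12)*(-48) = -47/12*(-48) = 188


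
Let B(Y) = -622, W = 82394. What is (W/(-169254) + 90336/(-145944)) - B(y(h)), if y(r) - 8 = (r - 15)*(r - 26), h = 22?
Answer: 106507528843/171538929 ≈ 620.89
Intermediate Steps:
y(r) = 8 + (-26 + r)*(-15 + r) (y(r) = 8 + (r - 15)*(r - 26) = 8 + (-15 + r)*(-26 + r) = 8 + (-26 + r)*(-15 + r))
(W/(-169254) + 90336/(-145944)) - B(y(h)) = (82394/(-169254) + 90336/(-145944)) - 1*(-622) = (82394*(-1/169254) + 90336*(-1/145944)) + 622 = (-41197/84627 - 3764/6081) + 622 = -189684995/171538929 + 622 = 106507528843/171538929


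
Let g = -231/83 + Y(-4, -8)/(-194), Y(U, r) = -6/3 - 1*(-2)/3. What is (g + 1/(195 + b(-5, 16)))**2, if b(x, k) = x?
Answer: 161704209392209/21059563464900 ≈ 7.6784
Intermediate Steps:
Y(U, r) = -4/3 (Y(U, r) = -6*1/3 + 2*(1/3) = -2 + 2/3 = -4/3)
g = -67055/24153 (g = -231/83 - 4/3/(-194) = -231*1/83 - 4/3*(-1/194) = -231/83 + 2/291 = -67055/24153 ≈ -2.7763)
(g + 1/(195 + b(-5, 16)))**2 = (-67055/24153 + 1/(195 - 5))**2 = (-67055/24153 + 1/190)**2 = (-12716297/4589070)**2 = 161704209392209/21059563464900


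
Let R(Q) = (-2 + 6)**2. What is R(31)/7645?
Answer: 16/7645 ≈ 0.0020929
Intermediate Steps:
R(Q) = 16 (R(Q) = 4**2 = 16)
R(31)/7645 = 16/7645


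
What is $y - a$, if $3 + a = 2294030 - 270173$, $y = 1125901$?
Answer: $-897953$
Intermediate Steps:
$a = 2023854$ ($a = -3 + \left(2294030 - 270173\right) = -3 + 2023857 = 2023854$)
$y - a = 1125901 - 2023854 = -897953$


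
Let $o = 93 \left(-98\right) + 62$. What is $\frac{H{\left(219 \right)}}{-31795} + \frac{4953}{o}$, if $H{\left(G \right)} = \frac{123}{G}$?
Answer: $- \frac{157485719}{287808340} \approx -0.54719$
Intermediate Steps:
$o = -9052$ ($o = -9114 + 62 = -9052$)
$\frac{H{\left(219 \right)}}{-31795} + \frac{4953}{o} = \frac{123 \cdot \frac{1}{219}}{-31795} + \frac{4953}{-9052} = 123 \cdot \frac{1}{219} \left(- \frac{1}{31795}\right) + 4953 \left(- \frac{1}{9052}\right) = \frac{41}{73} \left(- \frac{1}{31795}\right) - \frac{4953}{9052} = - \frac{41}{2321035} - \frac{4953}{9052} = - \frac{157485719}{287808340}$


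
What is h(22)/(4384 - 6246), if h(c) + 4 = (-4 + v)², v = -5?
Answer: -11/266 ≈ -0.041353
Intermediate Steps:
h(c) = 77 (h(c) = -4 + (-4 - 5)² = -4 + (-9)² = -4 + 81 = 77)
h(22)/(4384 - 6246) = 77/(4384 - 6246) = 77/(-1862) = 77*(-1/1862) = -11/266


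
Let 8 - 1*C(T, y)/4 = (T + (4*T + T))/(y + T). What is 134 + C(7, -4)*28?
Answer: -538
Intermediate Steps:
C(T, y) = 32 - 24*T/(T + y) (C(T, y) = 32 - 4*(T + (4*T + T))/(y + T) = 32 - 4*(T + 5*T)/(T + y) = 32 - 4*6*T/(T + y) = 32 - 24*T/(T + y))
134 + C(7, -4)*28 = 134 + (8*(7 + 4*(-4))/(7 - 4))*28 = 134 + (8*(7 - 16)/3)*28 = 134 + (8*(1/3)*(-9))*28 = 134 - 24*28 = 134 - 672 = -538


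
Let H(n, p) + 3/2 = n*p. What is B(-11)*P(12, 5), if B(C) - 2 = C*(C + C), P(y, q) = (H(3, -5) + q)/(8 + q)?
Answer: -2806/13 ≈ -215.85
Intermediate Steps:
H(n, p) = -3/2 + n*p
P(y, q) = (-33/2 + q)/(8 + q) (P(y, q) = ((-3/2 + 3*(-5)) + q)/(8 + q) = ((-3/2 - 15) + q)/(8 + q) = (-33/2 + q)/(8 + q))
B(C) = 2 + 2*C² (B(C) = 2 + C*(C + C) = 2 + C*(2*C) = 2 + 2*C²)
B(-11)*P(12, 5) = (2 + 2*(-11)²)*((-33/2 + 5)/(8 + 5)) = (2 + 2*121)*(-23/2/13) = (2 + 242)*((1/13)*(-23/2)) = 244*(-23/26) = -2806/13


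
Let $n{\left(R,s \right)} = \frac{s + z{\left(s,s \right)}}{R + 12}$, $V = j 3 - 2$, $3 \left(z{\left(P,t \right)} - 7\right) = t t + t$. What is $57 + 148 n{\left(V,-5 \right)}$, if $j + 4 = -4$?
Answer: $- \frac{727}{21} \approx -34.619$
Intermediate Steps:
$j = -8$ ($j = -4 - 4 = -8$)
$z{\left(P,t \right)} = 7 + \frac{t}{3} + \frac{t^{2}}{3}$ ($z{\left(P,t \right)} = 7 + \frac{t t + t}{3} = 7 + \frac{t^{2} + t}{3} = 7 + \frac{t + t^{2}}{3} = 7 + \left(\frac{t}{3} + \frac{t^{2}}{3}\right) = 7 + \frac{t}{3} + \frac{t^{2}}{3}$)
$V = -26$ ($V = \left(-8\right) 3 - 2 = -24 - 2 = -26$)
$n{\left(R,s \right)} = \frac{7 + \frac{s^{2}}{3} + \frac{4 s}{3}}{12 + R}$ ($n{\left(R,s \right)} = \frac{s + \left(7 + \frac{s}{3} + \frac{s^{2}}{3}\right)}{R + 12} = \frac{7 + \frac{s^{2}}{3} + \frac{4 s}{3}}{12 + R}$)
$57 + 148 n{\left(V,-5 \right)} = 57 + 148 \frac{21 + \left(-5\right)^{2} + 4 \left(-5\right)}{3 \left(12 - 26\right)} = 57 + 148 \frac{21 + 25 - 20}{3 \left(-14\right)} = 57 + 148 \cdot \frac{1}{3} \left(- \frac{1}{14}\right) 26 = 57 + 148 \left(- \frac{13}{21}\right) = 57 - \frac{1924}{21} = - \frac{727}{21}$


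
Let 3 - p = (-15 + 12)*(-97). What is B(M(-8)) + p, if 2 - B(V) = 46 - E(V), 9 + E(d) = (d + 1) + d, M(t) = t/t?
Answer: -338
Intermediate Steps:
M(t) = 1
E(d) = -8 + 2*d (E(d) = -9 + ((d + 1) + d) = -9 + ((1 + d) + d) = -9 + (1 + 2*d) = -8 + 2*d)
p = -288 (p = 3 - (-15 + 12)*(-97) = 3 - (-3)*(-97) = 3 - 1*291 = 3 - 291 = -288)
B(V) = -52 + 2*V (B(V) = 2 - (46 - (-8 + 2*V)) = 2 - (46 + (8 - 2*V)) = 2 - (54 - 2*V) = 2 + (-54 + 2*V) = -52 + 2*V)
B(M(-8)) + p = (-52 + 2*1) - 288 = (-52 + 2) - 288 = -50 - 288 = -338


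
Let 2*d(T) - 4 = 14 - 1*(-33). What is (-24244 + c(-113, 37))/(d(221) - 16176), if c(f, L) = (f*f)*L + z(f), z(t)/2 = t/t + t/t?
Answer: -896426/32301 ≈ -27.752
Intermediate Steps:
z(t) = 4 (z(t) = 2*(t/t + t/t) = 2*(1 + 1) = 2*2 = 4)
c(f, L) = 4 + L*f² (c(f, L) = (f*f)*L + 4 = f²*L + 4 = L*f² + 4 = 4 + L*f²)
d(T) = 51/2 (d(T) = 2 + (14 - 1*(-33))/2 = 2 + (14 + 33)/2 = 2 + (½)*47 = 2 + 47/2 = 51/2)
(-24244 + c(-113, 37))/(d(221) - 16176) = (-24244 + (4 + 37*(-113)²))/(51/2 - 16176) = (-24244 + (4 + 37*12769))/(-32301/2) = (-24244 + (4 + 472453))*(-2/32301) = (-24244 + 472457)*(-2/32301) = 448213*(-2/32301) = -896426/32301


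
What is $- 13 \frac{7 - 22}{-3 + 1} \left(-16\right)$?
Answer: $1560$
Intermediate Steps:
$- 13 \frac{7 - 22}{-3 + 1} \left(-16\right) = - 13 \left(- \frac{15}{-2}\right) \left(-16\right) = - 13 \left(\left(-15\right) \left(- \frac{1}{2}\right)\right) \left(-16\right) = \left(-13\right) \frac{15}{2} \left(-16\right) = \left(- \frac{195}{2}\right) \left(-16\right) = 1560$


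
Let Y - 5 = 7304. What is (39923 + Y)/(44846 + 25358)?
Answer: 11808/17551 ≈ 0.67278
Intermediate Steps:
Y = 7309 (Y = 5 + 7304 = 7309)
(39923 + Y)/(44846 + 25358) = (39923 + 7309)/(44846 + 25358) = 47232/70204 = 47232*(1/70204) = 11808/17551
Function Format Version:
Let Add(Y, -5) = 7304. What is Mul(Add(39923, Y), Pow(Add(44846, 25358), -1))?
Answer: Rational(11808, 17551) ≈ 0.67278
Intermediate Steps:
Y = 7309 (Y = Add(5, 7304) = 7309)
Mul(Add(39923, Y), Pow(Add(44846, 25358), -1)) = Mul(Add(39923, 7309), Pow(Add(44846, 25358), -1)) = Mul(47232, Pow(70204, -1)) = Mul(47232, Rational(1, 70204)) = Rational(11808, 17551)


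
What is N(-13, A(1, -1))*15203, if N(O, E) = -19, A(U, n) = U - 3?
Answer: -288857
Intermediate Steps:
A(U, n) = -3 + U
N(-13, A(1, -1))*15203 = -19*15203 = -288857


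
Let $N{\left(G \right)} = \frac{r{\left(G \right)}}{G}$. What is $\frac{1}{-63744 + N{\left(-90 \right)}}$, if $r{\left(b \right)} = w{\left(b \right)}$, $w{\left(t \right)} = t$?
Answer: $- \frac{1}{63743} \approx -1.5688 \cdot 10^{-5}$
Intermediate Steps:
$r{\left(b \right)} = b$
$N{\left(G \right)} = 1$ ($N{\left(G \right)} = \frac{G}{G} = 1$)
$\frac{1}{-63744 + N{\left(-90 \right)}} = \frac{1}{-63744 + 1} = \frac{1}{-63743} = - \frac{1}{63743}$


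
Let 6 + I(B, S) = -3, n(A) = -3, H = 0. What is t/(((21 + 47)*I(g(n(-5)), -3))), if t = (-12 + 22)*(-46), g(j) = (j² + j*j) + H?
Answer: 115/153 ≈ 0.75163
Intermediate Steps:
g(j) = 2*j² (g(j) = (j² + j*j) + 0 = (j² + j²) + 0 = 2*j² + 0 = 2*j²)
I(B, S) = -9 (I(B, S) = -6 - 3 = -9)
t = -460 (t = 10*(-46) = -460)
t/(((21 + 47)*I(g(n(-5)), -3))) = -460*(-1/(9*(21 + 47))) = -460/(68*(-9)) = -460/(-612) = -460*(-1/612) = 115/153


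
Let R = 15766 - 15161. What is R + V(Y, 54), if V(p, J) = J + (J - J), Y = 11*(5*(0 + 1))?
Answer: 659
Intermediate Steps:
Y = 55 (Y = 11*(5*1) = 11*5 = 55)
R = 605
V(p, J) = J (V(p, J) = J + 0 = J)
R + V(Y, 54) = 605 + 54 = 659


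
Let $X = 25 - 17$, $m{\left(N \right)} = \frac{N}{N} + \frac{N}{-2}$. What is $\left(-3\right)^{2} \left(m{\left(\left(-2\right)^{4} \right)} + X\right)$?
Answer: $9$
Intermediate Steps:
$m{\left(N \right)} = 1 - \frac{N}{2}$ ($m{\left(N \right)} = 1 + N \left(- \frac{1}{2}\right) = 1 - \frac{N}{2}$)
$X = 8$
$\left(-3\right)^{2} \left(m{\left(\left(-2\right)^{4} \right)} + X\right) = \left(-3\right)^{2} \left(\left(1 - \frac{\left(-2\right)^{4}}{2}\right) + 8\right) = 9 \left(\left(1 - 8\right) + 8\right) = 9 \left(-7 + 8\right) = 9 \cdot 1 = 9$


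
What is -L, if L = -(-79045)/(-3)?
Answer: 79045/3 ≈ 26348.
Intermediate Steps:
L = -79045/3 (L = -(-79045)*(-1)/3 = -15809*5/3 = -79045/3 ≈ -26348.)
-L = -1*(-79045/3) = 79045/3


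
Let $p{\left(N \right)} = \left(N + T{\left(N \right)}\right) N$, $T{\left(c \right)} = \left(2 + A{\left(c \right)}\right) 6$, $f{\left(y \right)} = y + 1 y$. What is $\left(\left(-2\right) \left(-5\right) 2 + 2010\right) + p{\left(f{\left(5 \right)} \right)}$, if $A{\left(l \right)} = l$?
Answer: $2850$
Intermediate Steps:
$f{\left(y \right)} = 2 y$ ($f{\left(y \right)} = y + y = 2 y$)
$T{\left(c \right)} = 12 + 6 c$ ($T{\left(c \right)} = \left(2 + c\right) 6 = 12 + 6 c$)
$p{\left(N \right)} = N \left(12 + 7 N\right)$ ($p{\left(N \right)} = \left(N + \left(12 + 6 N\right)\right) N = \left(12 + 7 N\right) N = N \left(12 + 7 N\right)$)
$\left(\left(-2\right) \left(-5\right) 2 + 2010\right) + p{\left(f{\left(5 \right)} \right)} = \left(\left(-2\right) \left(-5\right) 2 + 2010\right) + 2 \cdot 5 \left(12 + 7 \cdot 2 \cdot 5\right) = \left(10 \cdot 2 + 2010\right) + 10 \left(12 + 7 \cdot 10\right) = \left(20 + 2010\right) + 10 \left(12 + 70\right) = 2030 + 10 \cdot 82 = 2030 + 820 = 2850$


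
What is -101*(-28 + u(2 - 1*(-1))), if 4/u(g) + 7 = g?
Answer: 2929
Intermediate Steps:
u(g) = 4/(-7 + g)
-101*(-28 + u(2 - 1*(-1))) = -101*(-28 + 4/(-7 + (2 - 1*(-1)))) = -101*(-28 + 4/(-7 + (2 + 1))) = -101*(-28 + 4/(-7 + 3)) = -101*(-28 + 4/(-4)) = -101*(-28 + 4*(-1/4)) = -101*(-28 - 1) = -101*(-29) = 2929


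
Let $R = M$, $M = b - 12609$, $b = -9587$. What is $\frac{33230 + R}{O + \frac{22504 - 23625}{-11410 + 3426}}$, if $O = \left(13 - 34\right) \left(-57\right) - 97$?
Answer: $\frac{88095456}{8783521} \approx 10.03$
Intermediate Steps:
$M = -22196$ ($M = -9587 - 12609 = -22196$)
$R = -22196$
$O = 1100$ ($O = \left(13 - 34\right) \left(-57\right) - 97 = \left(-21\right) \left(-57\right) - 97 = 1197 - 97 = 1100$)
$\frac{33230 + R}{O + \frac{22504 - 23625}{-11410 + 3426}} = \frac{33230 - 22196}{1100 + \frac{22504 - 23625}{-11410 + 3426}} = \frac{11034}{1100 - \frac{1121}{-7984}} = \frac{11034}{1100 - - \frac{1121}{7984}} = \frac{11034}{1100 + \frac{1121}{7984}} = \frac{11034}{\frac{8783521}{7984}} = 11034 \cdot \frac{7984}{8783521} = \frac{88095456}{8783521}$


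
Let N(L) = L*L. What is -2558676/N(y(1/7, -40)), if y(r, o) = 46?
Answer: -639669/529 ≈ -1209.2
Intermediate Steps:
N(L) = L²
-2558676/N(y(1/7, -40)) = -2558676/(46²) = -2558676/2116 = -2558676*1/2116 = -639669/529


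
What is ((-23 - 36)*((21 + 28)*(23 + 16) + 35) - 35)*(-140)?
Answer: 16078860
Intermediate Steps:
((-23 - 36)*((21 + 28)*(23 + 16) + 35) - 35)*(-140) = (-59*(49*39 + 35) - 35)*(-140) = (-59*(1911 + 35) - 35)*(-140) = (-59*1946 - 35)*(-140) = (-114814 - 35)*(-140) = -114849*(-140) = 16078860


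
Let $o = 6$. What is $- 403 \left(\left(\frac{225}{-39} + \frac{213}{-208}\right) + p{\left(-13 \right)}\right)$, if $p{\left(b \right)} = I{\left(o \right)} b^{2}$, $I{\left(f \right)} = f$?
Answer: $- \frac{6494469}{16} \approx -4.059 \cdot 10^{5}$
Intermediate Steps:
$p{\left(b \right)} = 6 b^{2}$
$- 403 \left(\left(\frac{225}{-39} + \frac{213}{-208}\right) + p{\left(-13 \right)}\right) = - 403 \left(\left(\frac{225}{-39} + \frac{213}{-208}\right) + 6 \left(-13\right)^{2}\right) = - 403 \left(\left(225 \left(- \frac{1}{39}\right) + 213 \left(- \frac{1}{208}\right)\right) + 6 \cdot 169\right) = - 403 \left(\left(- \frac{75}{13} - \frac{213}{208}\right) + 1014\right) = - 403 \left(- \frac{1413}{208} + 1014\right) = \left(-403\right) \frac{209499}{208} = - \frac{6494469}{16}$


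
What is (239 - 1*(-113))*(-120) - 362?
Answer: -42602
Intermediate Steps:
(239 - 1*(-113))*(-120) - 362 = (239 + 113)*(-120) - 362 = 352*(-120) - 362 = -42240 - 362 = -42602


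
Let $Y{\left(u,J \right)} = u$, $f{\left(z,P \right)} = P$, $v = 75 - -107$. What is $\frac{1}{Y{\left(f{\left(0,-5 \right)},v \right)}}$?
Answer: $- \frac{1}{5} \approx -0.2$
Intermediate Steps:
$v = 182$ ($v = 75 + 107 = 182$)
$\frac{1}{Y{\left(f{\left(0,-5 \right)},v \right)}} = \frac{1}{-5} = - \frac{1}{5}$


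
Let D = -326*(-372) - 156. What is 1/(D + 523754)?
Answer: 1/644870 ≈ 1.5507e-6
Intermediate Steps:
D = 121116 (D = 121272 - 156 = 121116)
1/(D + 523754) = 1/(121116 + 523754) = 1/644870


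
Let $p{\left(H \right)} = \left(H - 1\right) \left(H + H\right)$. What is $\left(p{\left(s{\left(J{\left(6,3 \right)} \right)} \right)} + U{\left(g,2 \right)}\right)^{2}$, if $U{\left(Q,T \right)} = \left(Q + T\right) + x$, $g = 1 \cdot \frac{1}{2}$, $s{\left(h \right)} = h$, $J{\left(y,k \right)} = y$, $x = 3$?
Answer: $\frac{17161}{4} \approx 4290.3$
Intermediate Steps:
$g = \frac{1}{2}$ ($g = 1 \cdot \frac{1}{2} = \frac{1}{2} \approx 0.5$)
$U{\left(Q,T \right)} = 3 + Q + T$ ($U{\left(Q,T \right)} = \left(Q + T\right) + 3 = 3 + Q + T$)
$p{\left(H \right)} = 2 H \left(-1 + H\right)$ ($p{\left(H \right)} = \left(-1 + H\right) 2 H = 2 H \left(-1 + H\right)$)
$\left(p{\left(s{\left(J{\left(6,3 \right)} \right)} \right)} + U{\left(g,2 \right)}\right)^{2} = \left(2 \cdot 6 \left(-1 + 6\right) + \left(3 + \frac{1}{2} + 2\right)\right)^{2} = \left(2 \cdot 6 \cdot 5 + \frac{11}{2}\right)^{2} = \left(60 + \frac{11}{2}\right)^{2} = \left(\frac{131}{2}\right)^{2} = \frac{17161}{4}$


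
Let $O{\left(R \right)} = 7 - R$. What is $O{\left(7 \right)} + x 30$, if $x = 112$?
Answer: $3360$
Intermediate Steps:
$O{\left(7 \right)} + x 30 = \left(7 - 7\right) + 112 \cdot 30 = \left(7 - 7\right) + 3360 = 0 + 3360 = 3360$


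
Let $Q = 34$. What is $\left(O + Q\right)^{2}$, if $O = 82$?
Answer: $13456$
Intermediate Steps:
$\left(O + Q\right)^{2} = \left(82 + 34\right)^{2} = 116^{2} = 13456$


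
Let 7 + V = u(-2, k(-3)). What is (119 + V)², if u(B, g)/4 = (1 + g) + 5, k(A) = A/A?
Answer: 19600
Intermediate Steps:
k(A) = 1
u(B, g) = 24 + 4*g (u(B, g) = 4*((1 + g) + 5) = 4*(6 + g) = 24 + 4*g)
V = 21 (V = -7 + (24 + 4*1) = -7 + (24 + 4) = -7 + 28 = 21)
(119 + V)² = (119 + 21)² = 140² = 19600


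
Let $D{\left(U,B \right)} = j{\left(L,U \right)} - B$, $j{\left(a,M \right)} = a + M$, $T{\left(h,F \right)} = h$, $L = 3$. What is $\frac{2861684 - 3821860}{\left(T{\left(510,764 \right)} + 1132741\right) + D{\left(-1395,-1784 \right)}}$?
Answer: $- \frac{137168}{161949} \approx -0.84698$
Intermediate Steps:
$j{\left(a,M \right)} = M + a$
$D{\left(U,B \right)} = 3 + U - B$ ($D{\left(U,B \right)} = \left(U + 3\right) - B = \left(3 + U\right) - B = 3 + U - B$)
$\frac{2861684 - 3821860}{\left(T{\left(510,764 \right)} + 1132741\right) + D{\left(-1395,-1784 \right)}} = \frac{2861684 - 3821860}{\left(510 + 1132741\right) - -392} = - \frac{960176}{1133251 + \left(3 - 1395 + 1784\right)} = - \frac{960176}{1133251 + 392} = - \frac{960176}{1133643} = \left(-960176\right) \frac{1}{1133643} = - \frac{137168}{161949}$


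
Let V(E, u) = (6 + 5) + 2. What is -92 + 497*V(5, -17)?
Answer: 6369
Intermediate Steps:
V(E, u) = 13 (V(E, u) = 11 + 2 = 13)
-92 + 497*V(5, -17) = -92 + 497*13 = -92 + 6461 = 6369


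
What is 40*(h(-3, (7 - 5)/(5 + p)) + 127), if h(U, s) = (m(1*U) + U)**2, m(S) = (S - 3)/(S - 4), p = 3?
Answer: 257920/49 ≈ 5263.7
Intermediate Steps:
m(S) = (-3 + S)/(-4 + S)
h(U, s) = (U + (-3 + U)/(-4 + U))**2 (h(U, s) = ((-3 + 1*U)/(-4 + 1*U) + U)**2 = ((-3 + U)/(-4 + U) + U)**2 = (U + (-3 + U)/(-4 + U))**2)
40*(h(-3, (7 - 5)/(5 + p)) + 127) = 40*((-3 - 3 - 3*(-4 - 3))**2/(-4 - 3)**2 + 127) = 40*((-3 - 3 - 3*(-7))**2/(-7)**2 + 127) = 40*((-3 - 3 + 21)**2/49 + 127) = 40*((1/49)*15**2 + 127) = 40*((1/49)*225 + 127) = 40*(225/49 + 127) = 40*(6448/49) = 257920/49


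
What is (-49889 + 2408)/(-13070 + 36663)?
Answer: -47481/23593 ≈ -2.0125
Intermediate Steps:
(-49889 + 2408)/(-13070 + 36663) = -47481/23593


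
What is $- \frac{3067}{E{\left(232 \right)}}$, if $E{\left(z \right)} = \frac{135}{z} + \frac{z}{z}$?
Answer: $- \frac{711544}{367} \approx -1938.8$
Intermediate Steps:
$E{\left(z \right)} = 1 + \frac{135}{z}$ ($E{\left(z \right)} = \frac{135}{z} + 1 = 1 + \frac{135}{z}$)
$- \frac{3067}{E{\left(232 \right)}} = - \frac{3067}{\frac{1}{232} \left(135 + 232\right)} = - \frac{3067}{\frac{1}{232} \cdot 367} = - \frac{3067}{\frac{367}{232}} = \left(-3067\right) \frac{232}{367} = - \frac{711544}{367}$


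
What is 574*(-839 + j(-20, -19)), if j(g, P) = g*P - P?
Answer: -252560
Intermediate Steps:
j(g, P) = -P + P*g (j(g, P) = P*g - P = -P + P*g)
574*(-839 + j(-20, -19)) = 574*(-839 - 19*(-1 - 20)) = 574*(-839 - 19*(-21)) = 574*(-839 + 399) = 574*(-440) = -252560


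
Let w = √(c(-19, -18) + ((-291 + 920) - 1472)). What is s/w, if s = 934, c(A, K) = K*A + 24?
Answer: -934*I*√53/159 ≈ -42.765*I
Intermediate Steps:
c(A, K) = 24 + A*K (c(A, K) = A*K + 24 = 24 + A*K)
w = 3*I*√53 (w = √((24 - 19*(-18)) + ((-291 + 920) - 1472)) = √((24 + 342) + (629 - 1472)) = √(366 - 843) = √(-477) = 3*I*√53 ≈ 21.84*I)
s/w = 934/((3*I*√53)) = 934*(-I*√53/159) = -934*I*√53/159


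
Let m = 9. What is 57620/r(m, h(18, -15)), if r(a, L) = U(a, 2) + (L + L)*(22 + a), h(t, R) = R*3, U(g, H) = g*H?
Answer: -14405/693 ≈ -20.786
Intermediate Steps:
U(g, H) = H*g
h(t, R) = 3*R
r(a, L) = 2*a + 2*L*(22 + a) (r(a, L) = 2*a + (L + L)*(22 + a) = 2*a + (2*L)*(22 + a) = 2*a + 2*L*(22 + a))
57620/r(m, h(18, -15)) = 57620/(2*9 + 44*(3*(-15)) + 2*(3*(-15))*9) = 57620/(18 + 44*(-45) + 2*(-45)*9) = 57620/(18 - 1980 - 810) = 57620/(-2772) = 57620*(-1/2772) = -14405/693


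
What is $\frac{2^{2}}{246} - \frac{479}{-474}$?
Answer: $\frac{19955}{19434} \approx 1.0268$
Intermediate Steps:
$\frac{2^{2}}{246} - \frac{479}{-474} = 4 \cdot \frac{1}{246} - - \frac{479}{474} = \frac{2}{123} + \frac{479}{474} = \frac{19955}{19434}$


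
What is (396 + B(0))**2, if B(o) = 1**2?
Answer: 157609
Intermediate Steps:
B(o) = 1
(396 + B(0))**2 = (396 + 1)**2 = 397**2 = 157609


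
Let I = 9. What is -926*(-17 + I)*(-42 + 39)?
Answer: -22224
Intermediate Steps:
-926*(-17 + I)*(-42 + 39) = -926*(-17 + 9)*(-42 + 39) = -(-7408)*(-3) = -926*24 = -22224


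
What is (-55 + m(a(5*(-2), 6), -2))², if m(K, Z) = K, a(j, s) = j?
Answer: 4225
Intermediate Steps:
(-55 + m(a(5*(-2), 6), -2))² = (-55 + 5*(-2))² = (-55 - 10)² = (-65)² = 4225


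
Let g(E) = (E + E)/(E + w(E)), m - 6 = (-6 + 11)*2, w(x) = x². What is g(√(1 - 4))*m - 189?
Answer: -181 - 8*I*√3 ≈ -181.0 - 13.856*I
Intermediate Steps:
m = 16 (m = 6 + (-6 + 11)*2 = 6 + 5*2 = 6 + 10 = 16)
g(E) = 2*E/(E + E²) (g(E) = (E + E)/(E + E²) = (2*E)/(E + E²) = 2*E/(E + E²))
g(√(1 - 4))*m - 189 = (2/(1 + √(1 - 4)))*16 - 189 = (2/(1 + √(-3)))*16 - 189 = (2/(1 + I*√3))*16 - 189 = 32/(1 + I*√3) - 189 = -189 + 32/(1 + I*√3)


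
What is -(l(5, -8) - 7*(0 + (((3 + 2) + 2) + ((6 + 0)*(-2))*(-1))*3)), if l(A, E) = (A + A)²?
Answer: 299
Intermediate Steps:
l(A, E) = 4*A² (l(A, E) = (2*A)² = 4*A²)
-(l(5, -8) - 7*(0 + (((3 + 2) + 2) + ((6 + 0)*(-2))*(-1))*3)) = -(4*5² - 7*(0 + (((3 + 2) + 2) + ((6 + 0)*(-2))*(-1))*3)) = -(4*25 - 7*(0 + ((5 + 2) + (6*(-2))*(-1))*3)) = -(100 - 7*(0 + (7 - 12*(-1))*3)) = -(100 - 7*(0 + (7 + 12)*3)) = -(100 - 7*(0 + 19*3)) = -(100 - 7*(0 + 57)) = -(100 - 7*57) = -(100 - 399) = -1*(-299) = 299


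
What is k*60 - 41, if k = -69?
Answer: -4181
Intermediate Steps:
k*60 - 41 = -69*60 - 41 = -4140 - 41 = -4181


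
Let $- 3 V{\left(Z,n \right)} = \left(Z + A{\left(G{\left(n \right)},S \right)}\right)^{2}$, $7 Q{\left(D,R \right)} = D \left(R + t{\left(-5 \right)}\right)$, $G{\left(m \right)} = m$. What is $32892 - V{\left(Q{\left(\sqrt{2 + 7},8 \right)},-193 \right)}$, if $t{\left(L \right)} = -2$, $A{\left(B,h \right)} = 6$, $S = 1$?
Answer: $\frac{1612908}{49} \approx 32917.0$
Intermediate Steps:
$Q{\left(D,R \right)} = \frac{D \left(-2 + R\right)}{7}$ ($Q{\left(D,R \right)} = \frac{D \left(R - 2\right)}{7} = \frac{D \left(-2 + R\right)}{7}$)
$V{\left(Z,n \right)} = - \frac{\left(6 + Z\right)^{2}}{3}$ ($V{\left(Z,n \right)} = - \frac{\left(Z + 6\right)^{2}}{3} = - \frac{\left(6 + Z\right)^{2}}{3}$)
$32892 - V{\left(Q{\left(\sqrt{2 + 7},8 \right)},-193 \right)} = 32892 - - \frac{\left(6 + \frac{\sqrt{2 + 7} \left(-2 + 8\right)}{7}\right)^{2}}{3} = 32892 - - \frac{\left(6 + \frac{1}{7} \sqrt{9} \cdot 6\right)^{2}}{3} = 32892 - - \frac{\left(6 + \frac{1}{7} \cdot 3 \cdot 6\right)^{2}}{3} = 32892 - - \frac{\left(6 + \frac{18}{7}\right)^{2}}{3} = 32892 - - \frac{\left(\frac{60}{7}\right)^{2}}{3} = 32892 - \left(- \frac{1}{3}\right) \frac{3600}{49} = 32892 - - \frac{1200}{49} = 32892 + \frac{1200}{49} = \frac{1612908}{49}$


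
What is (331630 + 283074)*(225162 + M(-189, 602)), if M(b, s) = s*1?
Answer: 138778033856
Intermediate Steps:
M(b, s) = s
(331630 + 283074)*(225162 + M(-189, 602)) = (331630 + 283074)*(225162 + 602) = 614704*225764 = 138778033856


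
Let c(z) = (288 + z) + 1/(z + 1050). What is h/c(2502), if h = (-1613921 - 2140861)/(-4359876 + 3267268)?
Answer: 208390401/169184902832 ≈ 0.0012317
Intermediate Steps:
h = 1877391/546304 (h = -3754782/(-1092608) = -3754782*(-1/1092608) = 1877391/546304 ≈ 3.4365)
c(z) = 288 + z + 1/(1050 + z) (c(z) = (288 + z) + 1/(1050 + z) = 288 + z + 1/(1050 + z))
h/c(2502) = 1877391/(546304*(((302401 + 2502² + 1338*2502)/(1050 + 2502)))) = 1877391/(546304*(((302401 + 6260004 + 3347676)/3552))) = 1877391/(546304*(((1/3552)*9910081))) = 1877391/(546304*(9910081/3552)) = (1877391/546304)*(3552/9910081) = 208390401/169184902832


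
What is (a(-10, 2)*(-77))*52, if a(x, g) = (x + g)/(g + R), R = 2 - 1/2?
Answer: 9152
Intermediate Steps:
R = 3/2 (R = 2 - 1*½ = 2 - ½ = 3/2 ≈ 1.5000)
a(x, g) = (g + x)/(3/2 + g) (a(x, g) = (x + g)/(g + 3/2) = (g + x)/(3/2 + g))
(a(-10, 2)*(-77))*52 = ((2*(2 - 10)/(3 + 2*2))*(-77))*52 = ((2*(-8)/(3 + 4))*(-77))*52 = ((2*(-8)/7)*(-77))*52 = ((2*(⅐)*(-8))*(-77))*52 = -16/7*(-77)*52 = 176*52 = 9152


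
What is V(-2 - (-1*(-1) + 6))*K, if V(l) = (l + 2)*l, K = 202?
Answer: 12726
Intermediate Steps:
V(l) = l*(2 + l) (V(l) = (2 + l)*l = l*(2 + l))
V(-2 - (-1*(-1) + 6))*K = ((-2 - (-1*(-1) + 6))*(2 + (-2 - (-1*(-1) + 6))))*202 = ((-2 - (1 + 6))*(2 + (-2 - (1 + 6))))*202 = ((-2 - 1*7)*(2 + (-2 - 1*7)))*202 = ((-2 - 7)*(2 + (-2 - 7)))*202 = -9*(2 - 9)*202 = -9*(-7)*202 = 63*202 = 12726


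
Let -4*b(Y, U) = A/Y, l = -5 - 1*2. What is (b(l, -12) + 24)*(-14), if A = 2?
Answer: -337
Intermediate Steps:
l = -7 (l = -5 - 2 = -7)
b(Y, U) = -1/(2*Y)
(b(l, -12) + 24)*(-14) = (-½/(-7) + 24)*(-14) = (-½*(-⅐) + 24)*(-14) = (1/14 + 24)*(-14) = (337/14)*(-14) = -337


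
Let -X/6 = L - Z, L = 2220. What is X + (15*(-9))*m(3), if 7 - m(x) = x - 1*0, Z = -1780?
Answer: -24540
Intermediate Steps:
X = -24000 (X = -6*(2220 - 1*(-1780)) = -6*(2220 + 1780) = -6*4000 = -24000)
m(x) = 7 - x (m(x) = 7 - (x - 1*0) = 7 - (x + 0) = 7 - x)
X + (15*(-9))*m(3) = -24000 + (15*(-9))*(7 - 1*3) = -24000 - 135*(7 - 3) = -24000 - 135*4 = -24000 - 540 = -24540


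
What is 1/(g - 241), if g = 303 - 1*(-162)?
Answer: 1/224 ≈ 0.0044643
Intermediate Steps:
g = 465 (g = 303 + 162 = 465)
1/(g - 241) = 1/(465 - 241) = 1/224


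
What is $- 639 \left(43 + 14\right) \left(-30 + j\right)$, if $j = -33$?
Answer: $2294649$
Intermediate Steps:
$- 639 \left(43 + 14\right) \left(-30 + j\right) = - 639 \left(43 + 14\right) \left(-30 - 33\right) = - 639 \cdot 57 \left(-63\right) = \left(-639\right) \left(-3591\right) = 2294649$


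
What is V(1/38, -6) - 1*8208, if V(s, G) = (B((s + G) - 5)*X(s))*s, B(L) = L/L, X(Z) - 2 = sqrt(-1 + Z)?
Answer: -155951/19 + I*sqrt(1406)/1444 ≈ -8208.0 + 0.025967*I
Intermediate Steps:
X(Z) = 2 + sqrt(-1 + Z)
B(L) = 1
V(s, G) = s*(2 + sqrt(-1 + s)) (V(s, G) = (1*(2 + sqrt(-1 + s)))*s = (2 + sqrt(-1 + s))*s = s*(2 + sqrt(-1 + s)))
V(1/38, -6) - 1*8208 = (2 + sqrt(-1 + 1/38))/38 - 1*8208 = (2 + sqrt(-1 + 1/38))/38 - 8208 = (2 + sqrt(-37/38))/38 - 8208 = (2 + I*sqrt(1406)/38)/38 - 8208 = (1/19 + I*sqrt(1406)/1444) - 8208 = -155951/19 + I*sqrt(1406)/1444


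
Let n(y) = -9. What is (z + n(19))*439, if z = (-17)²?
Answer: 122920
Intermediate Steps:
z = 289
(z + n(19))*439 = (289 - 9)*439 = 280*439 = 122920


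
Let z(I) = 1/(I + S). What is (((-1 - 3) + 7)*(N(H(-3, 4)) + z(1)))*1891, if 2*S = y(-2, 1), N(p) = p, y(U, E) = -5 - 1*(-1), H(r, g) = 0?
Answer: -5673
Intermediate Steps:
y(U, E) = -4 (y(U, E) = -5 + 1 = -4)
S = -2 (S = (1/2)*(-4) = -2)
z(I) = 1/(-2 + I) (z(I) = 1/(I - 2) = 1/(-2 + I))
(((-1 - 3) + 7)*(N(H(-3, 4)) + z(1)))*1891 = (((-1 - 3) + 7)*(0 + 1/(-2 + 1)))*1891 = ((-4 + 7)*(0 + 1/(-1)))*1891 = (3*(0 - 1))*1891 = (3*(-1))*1891 = -3*1891 = -5673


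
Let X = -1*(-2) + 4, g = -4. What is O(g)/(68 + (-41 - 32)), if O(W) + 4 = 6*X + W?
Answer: -28/5 ≈ -5.6000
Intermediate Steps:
X = 6 (X = 2 + 4 = 6)
O(W) = 32 + W (O(W) = -4 + (6*6 + W) = -4 + (36 + W) = 32 + W)
O(g)/(68 + (-41 - 32)) = (32 - 4)/(68 + (-41 - 32)) = 28/(68 - 73) = 28/(-5) = -⅕*28 = -28/5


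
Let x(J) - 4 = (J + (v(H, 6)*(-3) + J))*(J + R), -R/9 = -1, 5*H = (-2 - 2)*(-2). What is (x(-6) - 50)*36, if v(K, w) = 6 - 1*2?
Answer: -4248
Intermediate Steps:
H = 8/5 (H = ((-2 - 2)*(-2))/5 = (-4*(-2))/5 = (⅕)*8 = 8/5 ≈ 1.6000)
R = 9 (R = -9*(-1) = 9)
v(K, w) = 4 (v(K, w) = 6 - 2 = 4)
x(J) = 4 + (-12 + 2*J)*(9 + J) (x(J) = 4 + (J + (4*(-3) + J))*(J + 9) = 4 + (J + (-12 + J))*(9 + J) = 4 + (-12 + 2*J)*(9 + J))
(x(-6) - 50)*36 = ((-104 + 2*(-6)² + 6*(-6)) - 50)*36 = ((-104 + 2*36 - 36) - 50)*36 = ((-104 + 72 - 36) - 50)*36 = (-68 - 50)*36 = -118*36 = -4248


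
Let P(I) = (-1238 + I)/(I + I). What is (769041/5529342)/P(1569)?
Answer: 4419873/3352037 ≈ 1.3186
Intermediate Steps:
P(I) = (-1238 + I)/(2*I) (P(I) = (-1238 + I)/((2*I)) = (-1238 + I)*(1/(2*I)) = (-1238 + I)/(2*I))
(769041/5529342)/P(1569) = (769041/5529342)/(((½)*(-1238 + 1569)/1569)) = (769041*(1/5529342))/(((½)*(1/1569)*331)) = 2817/(20254*(331/3138)) = (2817/20254)*(3138/331) = 4419873/3352037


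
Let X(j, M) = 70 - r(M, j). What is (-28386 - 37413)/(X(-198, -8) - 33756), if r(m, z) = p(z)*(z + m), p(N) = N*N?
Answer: -65799/8042338 ≈ -0.0081816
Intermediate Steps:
p(N) = N**2
r(m, z) = z**2*(m + z) (r(m, z) = z**2*(z + m) = z**2*(m + z))
X(j, M) = 70 - j**2*(M + j)
(-28386 - 37413)/(X(-198, -8) - 33756) = (-28386 - 37413)/((70 - 1*(-198)**2*(-8 - 198)) - 33756) = -65799/((70 - 1*39204*(-206)) - 33756) = -65799/((70 + 8076024) - 33756) = -65799/(8076094 - 33756) = -65799/8042338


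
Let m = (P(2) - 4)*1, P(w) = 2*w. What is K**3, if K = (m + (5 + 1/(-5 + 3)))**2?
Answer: 531441/64 ≈ 8303.8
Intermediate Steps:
m = 0 (m = (2*2 - 4)*1 = (4 - 4)*1 = 0*1 = 0)
K = 81/4 (K = (0 + (5 + 1/(-5 + 3)))**2 = (0 + (5 + 1/(-2)))**2 = (0 + (5 - 1/2))**2 = (0 + 9/2)**2 = (9/2)**2 = 81/4 ≈ 20.250)
K**3 = (81/4)**3 = 531441/64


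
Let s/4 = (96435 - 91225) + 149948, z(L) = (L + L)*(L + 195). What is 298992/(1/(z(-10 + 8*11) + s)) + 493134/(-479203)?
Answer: 95024744547737586/479203 ≈ 1.9830e+11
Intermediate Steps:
z(L) = 2*L*(195 + L) (z(L) = (2*L)*(195 + L) = 2*L*(195 + L))
s = 620632 (s = 4*((96435 - 91225) + 149948) = 4*(5210 + 149948) = 4*155158 = 620632)
298992/(1/(z(-10 + 8*11) + s)) + 493134/(-479203) = 298992/(1/(2*(-10 + 8*11)*(195 + (-10 + 8*11)) + 620632)) + 493134/(-479203) = 298992/(1/(2*(-10 + 88)*(195 + (-10 + 88)) + 620632)) + 493134*(-1/479203) = 298992/(1/(2*78*(195 + 78) + 620632)) - 493134/479203 = 298992/(1/(2*78*273 + 620632)) - 493134/479203 = 298992/(1/(42588 + 620632)) - 493134/479203 = 298992/(1/663220) - 493134/479203 = 298992*663220 - 493134/479203 = 198297474240 - 493134/479203 = 95024744547737586/479203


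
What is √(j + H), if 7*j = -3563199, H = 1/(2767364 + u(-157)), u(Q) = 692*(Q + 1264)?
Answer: I*√19462817535873817210/6183464 ≈ 713.46*I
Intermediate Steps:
u(Q) = 874688 + 692*Q (u(Q) = 692*(1264 + Q) = 874688 + 692*Q)
H = 1/3533408 (H = 1/(2767364 + (874688 + 692*(-157))) = 1/(2767364 + (874688 - 108644)) = 1/(2767364 + 766044) = 1/3533408 ≈ 2.8301e-7)
j = -3563199/7 (j = (⅐)*(-3563199) = -3563199/7 ≈ -5.0903e+5)
√(j + H) = √(-3563199/7 + 1/3533408) = √(-12590235852185/24733856) = I*√19462817535873817210/6183464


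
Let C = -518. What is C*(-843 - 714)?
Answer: 806526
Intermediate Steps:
C*(-843 - 714) = -518*(-843 - 714) = -518*(-1557) = 806526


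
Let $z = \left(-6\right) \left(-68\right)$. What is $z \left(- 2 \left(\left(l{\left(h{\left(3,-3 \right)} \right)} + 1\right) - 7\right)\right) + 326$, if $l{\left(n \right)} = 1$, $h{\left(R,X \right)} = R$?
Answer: $4406$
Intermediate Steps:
$z = 408$
$z \left(- 2 \left(\left(l{\left(h{\left(3,-3 \right)} \right)} + 1\right) - 7\right)\right) + 326 = 408 \left(- 2 \left(\left(1 + 1\right) - 7\right)\right) + 326 = 408 \left(- 2 \left(2 - 7\right)\right) + 326 = 408 \left(\left(-2\right) \left(-5\right)\right) + 326 = 408 \cdot 10 + 326 = 4080 + 326 = 4406$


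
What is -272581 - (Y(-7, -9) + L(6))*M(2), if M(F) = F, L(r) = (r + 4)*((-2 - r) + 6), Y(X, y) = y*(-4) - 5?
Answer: -272603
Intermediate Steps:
Y(X, y) = -5 - 4*y (Y(X, y) = -4*y - 5 = -5 - 4*y)
L(r) = (4 + r)*(4 - r)
-272581 - (Y(-7, -9) + L(6))*M(2) = -272581 - ((-5 - 4*(-9)) + (16 - 1*6²))*2 = -272581 - ((-5 + 36) + (16 - 1*36))*2 = -272581 - (31 + (16 - 36))*2 = -272581 - (31 - 20)*2 = -272581 - 11*2 = -272581 - 1*22 = -272581 - 22 = -272603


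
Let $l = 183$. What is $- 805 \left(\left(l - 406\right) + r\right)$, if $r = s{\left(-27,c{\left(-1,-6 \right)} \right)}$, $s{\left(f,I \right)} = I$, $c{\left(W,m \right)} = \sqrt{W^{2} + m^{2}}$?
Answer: $179515 - 805 \sqrt{37} \approx 1.7462 \cdot 10^{5}$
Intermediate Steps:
$r = \sqrt{37}$ ($r = \sqrt{\left(-1\right)^{2} + \left(-6\right)^{2}} = \sqrt{1 + 36} = \sqrt{37} \approx 6.0828$)
$- 805 \left(\left(l - 406\right) + r\right) = - 805 \left(\left(183 - 406\right) + \sqrt{37}\right) = - 805 \left(-223 + \sqrt{37}\right) = 179515 - 805 \sqrt{37}$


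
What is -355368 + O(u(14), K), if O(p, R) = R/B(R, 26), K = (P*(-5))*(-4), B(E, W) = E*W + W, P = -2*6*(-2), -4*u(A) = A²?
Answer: -2222115864/6253 ≈ -3.5537e+5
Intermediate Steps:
u(A) = -A²/4
P = 24 (P = -12*(-2) = 24)
B(E, W) = W + E*W
K = 480 (K = (24*(-5))*(-4) = -120*(-4) = 480)
O(p, R) = R/(26 + 26*R) (O(p, R) = R/((26*(1 + R))) = R/(26 + 26*R))
-355368 + O(u(14), K) = -355368 + (1/26)*480/(1 + 480) = -355368 + (1/26)*480/481 = -355368 + (1/26)*480*(1/481) = -355368 + 240/6253 = -2222115864/6253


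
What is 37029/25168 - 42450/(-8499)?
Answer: 461030357/71300944 ≈ 6.4660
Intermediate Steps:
37029/25168 - 42450/(-8499) = 37029*(1/25168) - 42450*(-1/8499) = 37029/25168 + 14150/2833 = 461030357/71300944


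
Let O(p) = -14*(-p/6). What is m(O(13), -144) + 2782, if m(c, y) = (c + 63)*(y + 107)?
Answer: -2014/3 ≈ -671.33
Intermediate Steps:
O(p) = 7*p/3 (O(p) = -(-7)*p/3 = 7*p/3)
m(c, y) = (63 + c)*(107 + y)
m(O(13), -144) + 2782 = (6741 + 63*(-144) + 107*((7/3)*13) + ((7/3)*13)*(-144)) + 2782 = (6741 - 9072 + 107*(91/3) + (91/3)*(-144)) + 2782 = (6741 - 9072 + 9737/3 - 4368) + 2782 = -10360/3 + 2782 = -2014/3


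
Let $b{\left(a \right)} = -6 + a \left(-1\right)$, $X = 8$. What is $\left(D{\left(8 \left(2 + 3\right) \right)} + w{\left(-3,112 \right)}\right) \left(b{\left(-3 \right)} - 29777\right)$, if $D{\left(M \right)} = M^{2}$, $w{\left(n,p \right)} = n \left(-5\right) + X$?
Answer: $-48332940$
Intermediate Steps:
$b{\left(a \right)} = -6 - a$
$w{\left(n,p \right)} = 8 - 5 n$ ($w{\left(n,p \right)} = n \left(-5\right) + 8 = - 5 n + 8 = 8 - 5 n$)
$\left(D{\left(8 \left(2 + 3\right) \right)} + w{\left(-3,112 \right)}\right) \left(b{\left(-3 \right)} - 29777\right) = \left(\left(8 \left(2 + 3\right)\right)^{2} + \left(8 - -15\right)\right) \left(\left(-6 - -3\right) - 29777\right) = \left(\left(8 \cdot 5\right)^{2} + \left(8 + 15\right)\right) \left(\left(-6 + 3\right) - 29777\right) = \left(40^{2} + 23\right) \left(-3 - 29777\right) = \left(1600 + 23\right) \left(-29780\right) = 1623 \left(-29780\right) = -48332940$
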